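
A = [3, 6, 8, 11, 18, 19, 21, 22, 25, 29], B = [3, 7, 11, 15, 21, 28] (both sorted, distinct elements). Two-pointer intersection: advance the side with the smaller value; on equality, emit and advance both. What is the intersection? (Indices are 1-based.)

intersection = [3, 11, 21]

i=1 j=1: 3==3 emit, i++,j++
i=2 j=2: 6<7, i++
i=3 j=2: 8>7, j++
i=3 j=3: 8<11, i++
i=4 j=3: 11==11 emit, i++,j++
i=5 j=4: 18>15, j++
i=5 j=5: 18<21, i++
i=6 j=5: 19<21, i++
i=7 j=5: 21==21 emit, i++,j++
i=8 j=6: 22<28, i++
i=9 j=6: 25<28, i++
i=10 j=6: 29>28, j++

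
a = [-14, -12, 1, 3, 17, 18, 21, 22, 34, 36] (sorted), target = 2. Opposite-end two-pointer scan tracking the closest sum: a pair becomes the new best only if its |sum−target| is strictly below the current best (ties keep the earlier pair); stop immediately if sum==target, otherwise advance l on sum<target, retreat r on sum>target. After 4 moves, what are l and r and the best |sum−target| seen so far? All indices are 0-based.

l=0 r=9: -14+36=22 d=20 *, r--
l=0 r=8: -14+34=20 d=18 *, r--
l=0 r=7: -14+22=8 d=6 *, r--
l=0 r=6: -14+21=7 d=5 *, r--

l=0, r=5, best |Δ|=5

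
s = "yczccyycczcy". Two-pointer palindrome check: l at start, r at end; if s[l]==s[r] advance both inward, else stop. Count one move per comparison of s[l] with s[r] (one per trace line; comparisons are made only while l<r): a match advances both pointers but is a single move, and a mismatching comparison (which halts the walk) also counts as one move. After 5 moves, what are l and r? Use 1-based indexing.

[1,12] 'y'=='y' → l++,r--
[2,11] 'c'=='c' → l++,r--
[3,10] 'z'=='z' → l++,r--
[4,9] 'c'=='c' → l++,r--
[5,8] 'c'=='c' → l++,r--

l=6, r=7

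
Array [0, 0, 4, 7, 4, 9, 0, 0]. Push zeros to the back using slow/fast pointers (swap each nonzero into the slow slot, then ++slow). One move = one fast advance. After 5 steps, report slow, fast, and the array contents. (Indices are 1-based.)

slow=4, fast=6, a=[4, 7, 4, 0, 0, 9, 0, 0]

slow=1 fast=1: a[fast]=0, fast++
slow=1 fast=2: a[fast]=0, fast++
slow=1 fast=3: a[fast]=4≠0 swap→a[1]=4, slow++,fast++
slow=2 fast=4: a[fast]=7≠0 swap→a[2]=7, slow++,fast++
slow=3 fast=5: a[fast]=4≠0 swap→a[3]=4, slow++,fast++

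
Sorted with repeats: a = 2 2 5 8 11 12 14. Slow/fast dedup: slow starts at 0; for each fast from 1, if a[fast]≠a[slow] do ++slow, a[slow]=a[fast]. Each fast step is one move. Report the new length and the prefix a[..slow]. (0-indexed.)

length 6; prefix = [2, 5, 8, 11, 12, 14]

slow=0 fast=1: a[fast]=2=a[slow] dup, fast++
slow=0 fast=2: a[fast]=5≠a[slow]=2 write a[1]=5, slow++,fast++
slow=1 fast=3: a[fast]=8≠a[slow]=5 write a[2]=8, slow++,fast++
slow=2 fast=4: a[fast]=11≠a[slow]=8 write a[3]=11, slow++,fast++
slow=3 fast=5: a[fast]=12≠a[slow]=11 write a[4]=12, slow++,fast++
slow=4 fast=6: a[fast]=14≠a[slow]=12 write a[5]=14, slow++,fast++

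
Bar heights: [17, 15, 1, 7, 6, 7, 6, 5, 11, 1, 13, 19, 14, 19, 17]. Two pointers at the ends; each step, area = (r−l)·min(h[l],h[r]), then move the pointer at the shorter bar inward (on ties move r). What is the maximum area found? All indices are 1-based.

l=1 r=15: min(17,17)*14=238 best=238 *, r--
l=1 r=14: min(17,19)*13=221 best=238, l++
l=2 r=14: min(15,19)*12=180 best=238, l++
l=3 r=14: min(1,19)*11=11 best=238, l++
l=4 r=14: min(7,19)*10=70 best=238, l++
l=5 r=14: min(6,19)*9=54 best=238, l++
l=6 r=14: min(7,19)*8=56 best=238, l++
l=7 r=14: min(6,19)*7=42 best=238, l++
l=8 r=14: min(5,19)*6=30 best=238, l++
l=9 r=14: min(11,19)*5=55 best=238, l++
l=10 r=14: min(1,19)*4=4 best=238, l++
l=11 r=14: min(13,19)*3=39 best=238, l++
l=12 r=14: min(19,19)*2=38 best=238, r--
l=12 r=13: min(19,14)*1=14 best=238, r--

max area = 238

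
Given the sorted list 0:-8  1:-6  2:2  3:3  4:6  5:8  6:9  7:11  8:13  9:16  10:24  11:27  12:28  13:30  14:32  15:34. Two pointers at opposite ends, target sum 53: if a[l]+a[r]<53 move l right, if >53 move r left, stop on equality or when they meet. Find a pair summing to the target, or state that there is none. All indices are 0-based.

no pair

[0,15] -8+34=26 <53 → l++
[1,15] -6+34=28 <53 → l++
[2,15] 2+34=36 <53 → l++
[3,15] 3+34=37 <53 → l++
[4,15] 6+34=40 <53 → l++
[5,15] 8+34=42 <53 → l++
[6,15] 9+34=43 <53 → l++
[7,15] 11+34=45 <53 → l++
[8,15] 13+34=47 <53 → l++
[9,15] 16+34=50 <53 → l++
[10,15] 24+34=58 >53 → r--
[10,14] 24+32=56 >53 → r--
[10,13] 24+30=54 >53 → r--
[10,12] 24+28=52 <53 → l++
[11,12] 27+28=55 >53 → r--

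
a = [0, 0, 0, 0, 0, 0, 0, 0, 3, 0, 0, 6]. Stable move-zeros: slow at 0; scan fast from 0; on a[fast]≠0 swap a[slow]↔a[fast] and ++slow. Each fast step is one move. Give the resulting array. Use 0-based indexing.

slow=0 fast=0: a[fast]=0, fast++
slow=0 fast=1: a[fast]=0, fast++
slow=0 fast=2: a[fast]=0, fast++
slow=0 fast=3: a[fast]=0, fast++
slow=0 fast=4: a[fast]=0, fast++
slow=0 fast=5: a[fast]=0, fast++
slow=0 fast=6: a[fast]=0, fast++
slow=0 fast=7: a[fast]=0, fast++
slow=0 fast=8: a[fast]=3≠0 swap→a[0]=3, slow++,fast++
slow=1 fast=9: a[fast]=0, fast++
slow=1 fast=10: a[fast]=0, fast++
slow=1 fast=11: a[fast]=6≠0 swap→a[1]=6, slow++,fast++

[3, 6, 0, 0, 0, 0, 0, 0, 0, 0, 0, 0]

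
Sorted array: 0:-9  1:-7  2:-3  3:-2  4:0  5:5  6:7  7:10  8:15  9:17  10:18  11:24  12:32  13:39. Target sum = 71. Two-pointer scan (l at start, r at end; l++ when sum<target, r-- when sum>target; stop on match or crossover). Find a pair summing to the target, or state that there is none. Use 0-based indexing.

(32, 39)

l=0 r=13: -9+39=30 <71, l++
l=1 r=13: -7+39=32 <71, l++
l=2 r=13: -3+39=36 <71, l++
l=3 r=13: -2+39=37 <71, l++
l=4 r=13: 0+39=39 <71, l++
l=5 r=13: 5+39=44 <71, l++
l=6 r=13: 7+39=46 <71, l++
l=7 r=13: 10+39=49 <71, l++
l=8 r=13: 15+39=54 <71, l++
l=9 r=13: 17+39=56 <71, l++
l=10 r=13: 18+39=57 <71, l++
l=11 r=13: 24+39=63 <71, l++
l=12 r=13: 32+39=71, found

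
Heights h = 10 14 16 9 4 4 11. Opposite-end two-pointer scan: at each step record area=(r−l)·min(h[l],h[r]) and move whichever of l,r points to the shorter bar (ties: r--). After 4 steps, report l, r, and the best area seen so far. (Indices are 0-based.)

[0,6] min(10,11)*6=60 best=60 * → l++
[1,6] min(14,11)*5=55 best=60 → r--
[1,5] min(14,4)*4=16 best=60 → r--
[1,4] min(14,4)*3=12 best=60 → r--

l=1, r=3, best area=60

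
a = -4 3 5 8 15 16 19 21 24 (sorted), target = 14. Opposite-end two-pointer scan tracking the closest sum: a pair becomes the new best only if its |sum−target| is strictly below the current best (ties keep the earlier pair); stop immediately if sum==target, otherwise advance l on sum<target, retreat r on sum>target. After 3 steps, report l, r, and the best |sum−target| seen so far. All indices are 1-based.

[1,9] -4+24=20 d=6 * → r--
[1,8] -4+21=17 d=3 * → r--
[1,7] -4+19=15 d=1 * → r--

l=1, r=6, best |Δ|=1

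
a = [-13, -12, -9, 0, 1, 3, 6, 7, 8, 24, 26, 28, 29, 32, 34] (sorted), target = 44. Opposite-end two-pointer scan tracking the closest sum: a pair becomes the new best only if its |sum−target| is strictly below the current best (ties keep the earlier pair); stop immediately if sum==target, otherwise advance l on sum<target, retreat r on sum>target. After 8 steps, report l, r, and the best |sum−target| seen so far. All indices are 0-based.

l=8, r=14, best |Δ|=3

[0,14] -13+34=21 d=23 * → l++
[1,14] -12+34=22 d=22 * → l++
[2,14] -9+34=25 d=19 * → l++
[3,14] 0+34=34 d=10 * → l++
[4,14] 1+34=35 d=9 * → l++
[5,14] 3+34=37 d=7 * → l++
[6,14] 6+34=40 d=4 * → l++
[7,14] 7+34=41 d=3 * → l++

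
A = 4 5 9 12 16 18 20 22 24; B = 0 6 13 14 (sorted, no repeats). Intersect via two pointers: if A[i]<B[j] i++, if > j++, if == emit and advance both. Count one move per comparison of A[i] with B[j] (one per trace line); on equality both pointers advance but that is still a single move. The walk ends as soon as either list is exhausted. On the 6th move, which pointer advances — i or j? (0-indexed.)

i

i=0 j=0: 4>0, j++
i=0 j=1: 4<6, i++
i=1 j=1: 5<6, i++
i=2 j=1: 9>6, j++
i=2 j=2: 9<13, i++
i=3 j=2: 12<13, i++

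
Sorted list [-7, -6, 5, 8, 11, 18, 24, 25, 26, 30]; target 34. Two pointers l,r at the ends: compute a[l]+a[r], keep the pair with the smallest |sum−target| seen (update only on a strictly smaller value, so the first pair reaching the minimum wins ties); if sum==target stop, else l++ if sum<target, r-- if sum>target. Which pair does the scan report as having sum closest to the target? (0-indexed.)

[0,9] -7+30=23 d=11 * → l++
[1,9] -6+30=24 d=10 * → l++
[2,9] 5+30=35 d=1 * → r--
[2,8] 5+26=31 d=3 → l++
[3,8] 8+26=34 d=0 * → stop

pair (8, 26) with sum 34 (|Δ|=0)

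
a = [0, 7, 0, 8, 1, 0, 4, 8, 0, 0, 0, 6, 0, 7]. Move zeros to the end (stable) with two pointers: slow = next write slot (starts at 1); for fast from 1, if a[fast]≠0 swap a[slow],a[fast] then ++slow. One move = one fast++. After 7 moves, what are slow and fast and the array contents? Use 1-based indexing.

(s=1,f=1) a[fast]=0 → fast++
(s=1,f=2) a[fast]=7≠0 swap→a[1]=7 → slow++,fast++
(s=2,f=3) a[fast]=0 → fast++
(s=2,f=4) a[fast]=8≠0 swap→a[2]=8 → slow++,fast++
(s=3,f=5) a[fast]=1≠0 swap→a[3]=1 → slow++,fast++
(s=4,f=6) a[fast]=0 → fast++
(s=4,f=7) a[fast]=4≠0 swap→a[4]=4 → slow++,fast++

slow=5, fast=8, a=[7, 8, 1, 4, 0, 0, 0, 8, 0, 0, 0, 6, 0, 7]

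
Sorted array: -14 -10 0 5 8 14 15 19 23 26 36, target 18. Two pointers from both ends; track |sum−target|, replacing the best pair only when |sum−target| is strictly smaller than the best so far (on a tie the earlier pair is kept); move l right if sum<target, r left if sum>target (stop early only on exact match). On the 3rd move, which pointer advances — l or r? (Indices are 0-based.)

l

[0,10] -14+36=22 d=4 * → r--
[0,9] -14+26=12 d=6 → l++
[1,9] -10+26=16 d=2 * → l++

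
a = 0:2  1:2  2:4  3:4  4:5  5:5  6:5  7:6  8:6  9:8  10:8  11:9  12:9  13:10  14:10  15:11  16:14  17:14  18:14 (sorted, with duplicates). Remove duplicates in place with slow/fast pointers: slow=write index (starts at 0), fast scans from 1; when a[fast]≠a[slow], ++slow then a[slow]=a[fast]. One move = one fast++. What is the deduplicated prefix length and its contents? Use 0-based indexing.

(s=0,f=1) a[fast]=2=a[slow] dup → fast++
(s=0,f=2) a[fast]=4≠a[slow]=2 write a[1]=4 → slow++,fast++
(s=1,f=3) a[fast]=4=a[slow] dup → fast++
(s=1,f=4) a[fast]=5≠a[slow]=4 write a[2]=5 → slow++,fast++
(s=2,f=5) a[fast]=5=a[slow] dup → fast++
(s=2,f=6) a[fast]=5=a[slow] dup → fast++
(s=2,f=7) a[fast]=6≠a[slow]=5 write a[3]=6 → slow++,fast++
(s=3,f=8) a[fast]=6=a[slow] dup → fast++
(s=3,f=9) a[fast]=8≠a[slow]=6 write a[4]=8 → slow++,fast++
(s=4,f=10) a[fast]=8=a[slow] dup → fast++
(s=4,f=11) a[fast]=9≠a[slow]=8 write a[5]=9 → slow++,fast++
(s=5,f=12) a[fast]=9=a[slow] dup → fast++
(s=5,f=13) a[fast]=10≠a[slow]=9 write a[6]=10 → slow++,fast++
(s=6,f=14) a[fast]=10=a[slow] dup → fast++
(s=6,f=15) a[fast]=11≠a[slow]=10 write a[7]=11 → slow++,fast++
(s=7,f=16) a[fast]=14≠a[slow]=11 write a[8]=14 → slow++,fast++
(s=8,f=17) a[fast]=14=a[slow] dup → fast++
(s=8,f=18) a[fast]=14=a[slow] dup → fast++

length 9; prefix = [2, 4, 5, 6, 8, 9, 10, 11, 14]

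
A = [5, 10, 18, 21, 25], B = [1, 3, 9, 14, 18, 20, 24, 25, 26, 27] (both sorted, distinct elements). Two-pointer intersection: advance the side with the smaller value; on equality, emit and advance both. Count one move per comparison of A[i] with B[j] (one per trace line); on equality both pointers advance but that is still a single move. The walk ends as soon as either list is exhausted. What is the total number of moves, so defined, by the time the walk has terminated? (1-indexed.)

[i=1,j=1] 5>1 → j++
[i=1,j=2] 5>3 → j++
[i=1,j=3] 5<9 → i++
[i=2,j=3] 10>9 → j++
[i=2,j=4] 10<14 → i++
[i=3,j=4] 18>14 → j++
[i=3,j=5] 18==18 emit → i++,j++
[i=4,j=6] 21>20 → j++
[i=4,j=7] 21<24 → i++
[i=5,j=7] 25>24 → j++
[i=5,j=8] 25==25 emit → i++,j++

11 moves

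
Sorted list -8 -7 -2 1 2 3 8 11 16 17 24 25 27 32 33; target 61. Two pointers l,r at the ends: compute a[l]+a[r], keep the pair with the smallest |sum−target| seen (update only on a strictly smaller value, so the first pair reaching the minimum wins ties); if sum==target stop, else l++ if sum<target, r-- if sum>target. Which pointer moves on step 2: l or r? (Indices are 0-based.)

l

l=0 r=14: -8+33=25 d=36 *, l++
l=1 r=14: -7+33=26 d=35 *, l++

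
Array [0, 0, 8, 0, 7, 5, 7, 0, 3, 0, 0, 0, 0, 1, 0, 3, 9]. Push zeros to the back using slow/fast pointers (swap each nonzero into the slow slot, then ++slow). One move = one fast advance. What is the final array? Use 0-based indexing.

(s=0,f=0) a[fast]=0 → fast++
(s=0,f=1) a[fast]=0 → fast++
(s=0,f=2) a[fast]=8≠0 swap→a[0]=8 → slow++,fast++
(s=1,f=3) a[fast]=0 → fast++
(s=1,f=4) a[fast]=7≠0 swap→a[1]=7 → slow++,fast++
(s=2,f=5) a[fast]=5≠0 swap→a[2]=5 → slow++,fast++
(s=3,f=6) a[fast]=7≠0 swap→a[3]=7 → slow++,fast++
(s=4,f=7) a[fast]=0 → fast++
(s=4,f=8) a[fast]=3≠0 swap→a[4]=3 → slow++,fast++
(s=5,f=9) a[fast]=0 → fast++
(s=5,f=10) a[fast]=0 → fast++
(s=5,f=11) a[fast]=0 → fast++
(s=5,f=12) a[fast]=0 → fast++
(s=5,f=13) a[fast]=1≠0 swap→a[5]=1 → slow++,fast++
(s=6,f=14) a[fast]=0 → fast++
(s=6,f=15) a[fast]=3≠0 swap→a[6]=3 → slow++,fast++
(s=7,f=16) a[fast]=9≠0 swap→a[7]=9 → slow++,fast++

[8, 7, 5, 7, 3, 1, 3, 9, 0, 0, 0, 0, 0, 0, 0, 0, 0]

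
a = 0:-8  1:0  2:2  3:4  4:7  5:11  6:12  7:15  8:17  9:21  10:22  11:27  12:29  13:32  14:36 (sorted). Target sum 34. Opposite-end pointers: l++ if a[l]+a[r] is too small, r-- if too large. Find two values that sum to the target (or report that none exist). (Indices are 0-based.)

(2, 32)

[0,14] -8+36=28 <34 → l++
[1,14] 0+36=36 >34 → r--
[1,13] 0+32=32 <34 → l++
[2,13] 2+32=34 → found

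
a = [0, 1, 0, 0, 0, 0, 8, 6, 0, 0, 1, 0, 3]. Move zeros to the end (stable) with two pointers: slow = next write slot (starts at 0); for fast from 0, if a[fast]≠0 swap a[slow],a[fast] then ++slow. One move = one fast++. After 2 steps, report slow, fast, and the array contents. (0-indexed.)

slow=1, fast=2, a=[1, 0, 0, 0, 0, 0, 8, 6, 0, 0, 1, 0, 3]

(s=0,f=0) a[fast]=0 → fast++
(s=0,f=1) a[fast]=1≠0 swap→a[0]=1 → slow++,fast++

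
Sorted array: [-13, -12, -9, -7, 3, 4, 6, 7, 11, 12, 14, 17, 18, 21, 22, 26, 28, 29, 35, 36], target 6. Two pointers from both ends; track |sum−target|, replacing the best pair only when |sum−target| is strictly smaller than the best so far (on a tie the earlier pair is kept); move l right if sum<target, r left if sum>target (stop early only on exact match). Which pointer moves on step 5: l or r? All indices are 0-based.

l=0 r=19: -13+36=23 d=17 *, r--
l=0 r=18: -13+35=22 d=16 *, r--
l=0 r=17: -13+29=16 d=10 *, r--
l=0 r=16: -13+28=15 d=9 *, r--
l=0 r=15: -13+26=13 d=7 *, r--

r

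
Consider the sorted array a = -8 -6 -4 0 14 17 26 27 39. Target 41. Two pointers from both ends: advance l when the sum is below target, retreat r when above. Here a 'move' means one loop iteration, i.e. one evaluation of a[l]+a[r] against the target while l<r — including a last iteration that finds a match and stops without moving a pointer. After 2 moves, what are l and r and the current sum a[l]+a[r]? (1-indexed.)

l=3, r=9, sum=35

[1,9] -8+39=31 <41 → l++
[2,9] -6+39=33 <41 → l++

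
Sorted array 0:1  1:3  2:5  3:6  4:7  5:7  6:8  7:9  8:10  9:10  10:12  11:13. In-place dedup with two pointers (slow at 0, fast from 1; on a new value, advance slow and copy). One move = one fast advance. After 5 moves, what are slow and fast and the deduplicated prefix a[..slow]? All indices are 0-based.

slow=4, fast=6, prefix=[1, 3, 5, 6, 7]

(s=0,f=1) a[fast]=3≠a[slow]=1 write a[1]=3 → slow++,fast++
(s=1,f=2) a[fast]=5≠a[slow]=3 write a[2]=5 → slow++,fast++
(s=2,f=3) a[fast]=6≠a[slow]=5 write a[3]=6 → slow++,fast++
(s=3,f=4) a[fast]=7≠a[slow]=6 write a[4]=7 → slow++,fast++
(s=4,f=5) a[fast]=7=a[slow] dup → fast++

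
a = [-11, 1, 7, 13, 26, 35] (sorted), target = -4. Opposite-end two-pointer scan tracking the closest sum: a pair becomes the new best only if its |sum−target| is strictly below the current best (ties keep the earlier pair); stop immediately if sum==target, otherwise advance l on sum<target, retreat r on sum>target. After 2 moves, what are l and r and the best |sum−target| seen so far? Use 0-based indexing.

l=0, r=3, best |Δ|=19

l=0 r=5: -11+35=24 d=28 *, r--
l=0 r=4: -11+26=15 d=19 *, r--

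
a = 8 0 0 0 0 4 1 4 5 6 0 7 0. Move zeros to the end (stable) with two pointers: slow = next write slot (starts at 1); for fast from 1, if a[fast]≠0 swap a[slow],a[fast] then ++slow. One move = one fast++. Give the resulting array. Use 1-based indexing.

slow=1 fast=1: a[fast]=8≠0 swap→a[1]=8, slow++,fast++
slow=2 fast=2: a[fast]=0, fast++
slow=2 fast=3: a[fast]=0, fast++
slow=2 fast=4: a[fast]=0, fast++
slow=2 fast=5: a[fast]=0, fast++
slow=2 fast=6: a[fast]=4≠0 swap→a[2]=4, slow++,fast++
slow=3 fast=7: a[fast]=1≠0 swap→a[3]=1, slow++,fast++
slow=4 fast=8: a[fast]=4≠0 swap→a[4]=4, slow++,fast++
slow=5 fast=9: a[fast]=5≠0 swap→a[5]=5, slow++,fast++
slow=6 fast=10: a[fast]=6≠0 swap→a[6]=6, slow++,fast++
slow=7 fast=11: a[fast]=0, fast++
slow=7 fast=12: a[fast]=7≠0 swap→a[7]=7, slow++,fast++
slow=8 fast=13: a[fast]=0, fast++

[8, 4, 1, 4, 5, 6, 7, 0, 0, 0, 0, 0, 0]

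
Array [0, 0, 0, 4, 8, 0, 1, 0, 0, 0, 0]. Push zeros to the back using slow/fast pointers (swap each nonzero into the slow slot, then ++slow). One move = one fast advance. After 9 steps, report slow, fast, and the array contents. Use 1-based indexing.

slow=4, fast=10, a=[4, 8, 1, 0, 0, 0, 0, 0, 0, 0, 0]

(s=1,f=1) a[fast]=0 → fast++
(s=1,f=2) a[fast]=0 → fast++
(s=1,f=3) a[fast]=0 → fast++
(s=1,f=4) a[fast]=4≠0 swap→a[1]=4 → slow++,fast++
(s=2,f=5) a[fast]=8≠0 swap→a[2]=8 → slow++,fast++
(s=3,f=6) a[fast]=0 → fast++
(s=3,f=7) a[fast]=1≠0 swap→a[3]=1 → slow++,fast++
(s=4,f=8) a[fast]=0 → fast++
(s=4,f=9) a[fast]=0 → fast++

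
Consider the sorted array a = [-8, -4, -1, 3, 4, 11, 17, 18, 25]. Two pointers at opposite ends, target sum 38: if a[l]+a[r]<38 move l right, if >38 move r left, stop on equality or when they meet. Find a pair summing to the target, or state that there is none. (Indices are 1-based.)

no pair

[1,9] -8+25=17 <38 → l++
[2,9] -4+25=21 <38 → l++
[3,9] -1+25=24 <38 → l++
[4,9] 3+25=28 <38 → l++
[5,9] 4+25=29 <38 → l++
[6,9] 11+25=36 <38 → l++
[7,9] 17+25=42 >38 → r--
[7,8] 17+18=35 <38 → l++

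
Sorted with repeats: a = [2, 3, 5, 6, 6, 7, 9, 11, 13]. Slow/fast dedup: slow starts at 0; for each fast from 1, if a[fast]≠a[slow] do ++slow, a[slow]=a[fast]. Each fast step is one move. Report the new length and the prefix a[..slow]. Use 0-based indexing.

length 8; prefix = [2, 3, 5, 6, 7, 9, 11, 13]

slow=0 fast=1: a[fast]=3≠a[slow]=2 write a[1]=3, slow++,fast++
slow=1 fast=2: a[fast]=5≠a[slow]=3 write a[2]=5, slow++,fast++
slow=2 fast=3: a[fast]=6≠a[slow]=5 write a[3]=6, slow++,fast++
slow=3 fast=4: a[fast]=6=a[slow] dup, fast++
slow=3 fast=5: a[fast]=7≠a[slow]=6 write a[4]=7, slow++,fast++
slow=4 fast=6: a[fast]=9≠a[slow]=7 write a[5]=9, slow++,fast++
slow=5 fast=7: a[fast]=11≠a[slow]=9 write a[6]=11, slow++,fast++
slow=6 fast=8: a[fast]=13≠a[slow]=11 write a[7]=13, slow++,fast++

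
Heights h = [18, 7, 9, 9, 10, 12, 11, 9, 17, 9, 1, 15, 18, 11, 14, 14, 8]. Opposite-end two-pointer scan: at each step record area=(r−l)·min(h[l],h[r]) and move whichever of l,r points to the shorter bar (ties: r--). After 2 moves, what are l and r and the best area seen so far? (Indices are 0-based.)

l=0, r=14, best area=210

l=0 r=16: min(18,8)*16=128 best=128 *, r--
l=0 r=15: min(18,14)*15=210 best=210 *, r--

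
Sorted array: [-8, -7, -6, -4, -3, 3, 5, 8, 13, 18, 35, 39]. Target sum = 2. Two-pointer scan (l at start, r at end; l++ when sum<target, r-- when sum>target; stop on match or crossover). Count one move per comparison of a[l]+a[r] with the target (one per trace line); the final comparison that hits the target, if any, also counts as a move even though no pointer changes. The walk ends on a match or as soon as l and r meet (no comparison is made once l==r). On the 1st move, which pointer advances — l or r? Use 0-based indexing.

r

[0,11] -8+39=31 >2 → r--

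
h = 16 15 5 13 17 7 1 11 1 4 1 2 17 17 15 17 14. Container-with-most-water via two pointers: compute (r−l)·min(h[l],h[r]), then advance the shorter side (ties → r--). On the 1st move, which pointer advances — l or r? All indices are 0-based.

l=0 r=16: min(16,14)*16=224 best=224 *, r--

r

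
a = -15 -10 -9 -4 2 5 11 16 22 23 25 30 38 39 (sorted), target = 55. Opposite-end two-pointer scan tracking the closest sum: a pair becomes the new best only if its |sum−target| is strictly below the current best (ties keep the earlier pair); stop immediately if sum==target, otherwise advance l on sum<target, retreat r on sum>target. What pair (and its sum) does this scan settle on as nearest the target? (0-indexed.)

pair (16, 39) with sum 55 (|Δ|=0)

l=0 r=13: -15+39=24 d=31 *, l++
l=1 r=13: -10+39=29 d=26 *, l++
l=2 r=13: -9+39=30 d=25 *, l++
l=3 r=13: -4+39=35 d=20 *, l++
l=4 r=13: 2+39=41 d=14 *, l++
l=5 r=13: 5+39=44 d=11 *, l++
l=6 r=13: 11+39=50 d=5 *, l++
l=7 r=13: 16+39=55 d=0 *, stop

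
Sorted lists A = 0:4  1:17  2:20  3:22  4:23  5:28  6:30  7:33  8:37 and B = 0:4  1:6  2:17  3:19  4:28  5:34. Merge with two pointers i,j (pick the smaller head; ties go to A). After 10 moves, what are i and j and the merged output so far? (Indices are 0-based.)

i=6, j=4, merged so far=[4, 4, 6, 17, 17, 19, 20, 22, 23, 28]

i=0 j=0: A[i]=4<=B[j]=4 take 4, i++
i=1 j=0: A[i]=17>B[j]=4 take 4, j++
i=1 j=1: A[i]=17>B[j]=6 take 6, j++
i=1 j=2: A[i]=17<=B[j]=17 take 17, i++
i=2 j=2: A[i]=20>B[j]=17 take 17, j++
i=2 j=3: A[i]=20>B[j]=19 take 19, j++
i=2 j=4: A[i]=20<=B[j]=28 take 20, i++
i=3 j=4: A[i]=22<=B[j]=28 take 22, i++
i=4 j=4: A[i]=23<=B[j]=28 take 23, i++
i=5 j=4: A[i]=28<=B[j]=28 take 28, i++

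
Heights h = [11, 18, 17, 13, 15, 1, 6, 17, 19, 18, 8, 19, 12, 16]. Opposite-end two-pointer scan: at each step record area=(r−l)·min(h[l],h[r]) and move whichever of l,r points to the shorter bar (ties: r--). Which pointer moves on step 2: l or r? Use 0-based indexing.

[0,13] min(11,16)*13=143 best=143 * → l++
[1,13] min(18,16)*12=192 best=192 * → r--

r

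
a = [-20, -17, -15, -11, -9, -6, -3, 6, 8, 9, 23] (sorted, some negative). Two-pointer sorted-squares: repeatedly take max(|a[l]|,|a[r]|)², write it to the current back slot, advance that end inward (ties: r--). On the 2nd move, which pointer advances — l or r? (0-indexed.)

l

[0,10] |-20|<=|23| out[10]=529 → r--
[0,9] |-20|>|9| out[9]=400 → l++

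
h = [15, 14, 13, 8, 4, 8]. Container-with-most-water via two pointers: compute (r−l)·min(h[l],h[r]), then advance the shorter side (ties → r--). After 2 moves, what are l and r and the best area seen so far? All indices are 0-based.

[0,5] min(15,8)*5=40 best=40 * → r--
[0,4] min(15,4)*4=16 best=40 → r--

l=0, r=3, best area=40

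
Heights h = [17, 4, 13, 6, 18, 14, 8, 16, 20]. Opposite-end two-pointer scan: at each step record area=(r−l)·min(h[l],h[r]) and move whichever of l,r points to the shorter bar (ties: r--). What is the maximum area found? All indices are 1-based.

max area = 136

[1,9] min(17,20)*8=136 best=136 * → l++
[2,9] min(4,20)*7=28 best=136 → l++
[3,9] min(13,20)*6=78 best=136 → l++
[4,9] min(6,20)*5=30 best=136 → l++
[5,9] min(18,20)*4=72 best=136 → l++
[6,9] min(14,20)*3=42 best=136 → l++
[7,9] min(8,20)*2=16 best=136 → l++
[8,9] min(16,20)*1=16 best=136 → l++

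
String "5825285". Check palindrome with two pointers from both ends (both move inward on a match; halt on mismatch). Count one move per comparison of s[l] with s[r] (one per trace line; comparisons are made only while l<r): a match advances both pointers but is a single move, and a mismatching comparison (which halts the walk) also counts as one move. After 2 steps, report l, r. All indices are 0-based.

l=0 r=6: '5'=='5', l++,r--
l=1 r=5: '8'=='8', l++,r--

l=2, r=4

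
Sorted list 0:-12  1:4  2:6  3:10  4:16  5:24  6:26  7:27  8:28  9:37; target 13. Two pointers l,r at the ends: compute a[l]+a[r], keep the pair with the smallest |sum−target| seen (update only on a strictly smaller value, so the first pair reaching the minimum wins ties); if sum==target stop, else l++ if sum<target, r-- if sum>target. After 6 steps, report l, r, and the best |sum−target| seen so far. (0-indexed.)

l=0 r=9: -12+37=25 d=12 *, r--
l=0 r=8: -12+28=16 d=3 *, r--
l=0 r=7: -12+27=15 d=2 *, r--
l=0 r=6: -12+26=14 d=1 *, r--
l=0 r=5: -12+24=12 d=1, l++
l=1 r=5: 4+24=28 d=15, r--

l=1, r=4, best |Δ|=1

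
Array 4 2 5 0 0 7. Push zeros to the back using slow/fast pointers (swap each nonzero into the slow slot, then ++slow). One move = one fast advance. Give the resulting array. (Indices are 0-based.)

slow=0 fast=0: a[fast]=4≠0 swap→a[0]=4, slow++,fast++
slow=1 fast=1: a[fast]=2≠0 swap→a[1]=2, slow++,fast++
slow=2 fast=2: a[fast]=5≠0 swap→a[2]=5, slow++,fast++
slow=3 fast=3: a[fast]=0, fast++
slow=3 fast=4: a[fast]=0, fast++
slow=3 fast=5: a[fast]=7≠0 swap→a[3]=7, slow++,fast++

[4, 2, 5, 7, 0, 0]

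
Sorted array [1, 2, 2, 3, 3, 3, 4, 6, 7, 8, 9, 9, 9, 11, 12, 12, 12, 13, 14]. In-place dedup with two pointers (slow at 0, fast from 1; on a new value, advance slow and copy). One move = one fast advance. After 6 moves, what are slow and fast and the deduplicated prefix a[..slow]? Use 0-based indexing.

slow=0 fast=1: a[fast]=2≠a[slow]=1 write a[1]=2, slow++,fast++
slow=1 fast=2: a[fast]=2=a[slow] dup, fast++
slow=1 fast=3: a[fast]=3≠a[slow]=2 write a[2]=3, slow++,fast++
slow=2 fast=4: a[fast]=3=a[slow] dup, fast++
slow=2 fast=5: a[fast]=3=a[slow] dup, fast++
slow=2 fast=6: a[fast]=4≠a[slow]=3 write a[3]=4, slow++,fast++

slow=3, fast=7, prefix=[1, 2, 3, 4]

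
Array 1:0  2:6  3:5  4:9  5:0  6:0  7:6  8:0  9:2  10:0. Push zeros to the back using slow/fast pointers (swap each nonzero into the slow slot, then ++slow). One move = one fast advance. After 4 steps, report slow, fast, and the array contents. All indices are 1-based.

slow=4, fast=5, a=[6, 5, 9, 0, 0, 0, 6, 0, 2, 0]

slow=1 fast=1: a[fast]=0, fast++
slow=1 fast=2: a[fast]=6≠0 swap→a[1]=6, slow++,fast++
slow=2 fast=3: a[fast]=5≠0 swap→a[2]=5, slow++,fast++
slow=3 fast=4: a[fast]=9≠0 swap→a[3]=9, slow++,fast++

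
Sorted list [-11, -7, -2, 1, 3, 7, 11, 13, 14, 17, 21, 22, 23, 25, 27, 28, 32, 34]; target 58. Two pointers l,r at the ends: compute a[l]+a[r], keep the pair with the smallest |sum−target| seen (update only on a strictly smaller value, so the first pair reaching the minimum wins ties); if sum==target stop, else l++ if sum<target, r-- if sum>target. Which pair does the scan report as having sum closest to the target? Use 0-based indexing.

l=0 r=17: -11+34=23 d=35 *, l++
l=1 r=17: -7+34=27 d=31 *, l++
l=2 r=17: -2+34=32 d=26 *, l++
l=3 r=17: 1+34=35 d=23 *, l++
l=4 r=17: 3+34=37 d=21 *, l++
l=5 r=17: 7+34=41 d=17 *, l++
l=6 r=17: 11+34=45 d=13 *, l++
l=7 r=17: 13+34=47 d=11 *, l++
l=8 r=17: 14+34=48 d=10 *, l++
l=9 r=17: 17+34=51 d=7 *, l++
l=10 r=17: 21+34=55 d=3 *, l++
l=11 r=17: 22+34=56 d=2 *, l++
l=12 r=17: 23+34=57 d=1 *, l++
l=13 r=17: 25+34=59 d=1, r--
l=13 r=16: 25+32=57 d=1, l++
l=14 r=16: 27+32=59 d=1, r--
l=14 r=15: 27+28=55 d=3, l++

pair (23, 34) with sum 57 (|Δ|=1)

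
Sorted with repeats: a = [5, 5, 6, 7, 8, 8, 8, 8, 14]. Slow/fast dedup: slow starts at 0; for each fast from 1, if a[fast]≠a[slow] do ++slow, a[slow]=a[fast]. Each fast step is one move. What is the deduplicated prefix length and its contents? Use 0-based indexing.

slow=0 fast=1: a[fast]=5=a[slow] dup, fast++
slow=0 fast=2: a[fast]=6≠a[slow]=5 write a[1]=6, slow++,fast++
slow=1 fast=3: a[fast]=7≠a[slow]=6 write a[2]=7, slow++,fast++
slow=2 fast=4: a[fast]=8≠a[slow]=7 write a[3]=8, slow++,fast++
slow=3 fast=5: a[fast]=8=a[slow] dup, fast++
slow=3 fast=6: a[fast]=8=a[slow] dup, fast++
slow=3 fast=7: a[fast]=8=a[slow] dup, fast++
slow=3 fast=8: a[fast]=14≠a[slow]=8 write a[4]=14, slow++,fast++

length 5; prefix = [5, 6, 7, 8, 14]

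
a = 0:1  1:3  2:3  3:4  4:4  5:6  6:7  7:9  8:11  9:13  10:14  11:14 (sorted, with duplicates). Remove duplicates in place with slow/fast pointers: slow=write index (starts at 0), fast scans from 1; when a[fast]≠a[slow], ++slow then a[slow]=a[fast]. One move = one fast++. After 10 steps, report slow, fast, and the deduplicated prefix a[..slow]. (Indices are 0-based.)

slow=8, fast=11, prefix=[1, 3, 4, 6, 7, 9, 11, 13, 14]

slow=0 fast=1: a[fast]=3≠a[slow]=1 write a[1]=3, slow++,fast++
slow=1 fast=2: a[fast]=3=a[slow] dup, fast++
slow=1 fast=3: a[fast]=4≠a[slow]=3 write a[2]=4, slow++,fast++
slow=2 fast=4: a[fast]=4=a[slow] dup, fast++
slow=2 fast=5: a[fast]=6≠a[slow]=4 write a[3]=6, slow++,fast++
slow=3 fast=6: a[fast]=7≠a[slow]=6 write a[4]=7, slow++,fast++
slow=4 fast=7: a[fast]=9≠a[slow]=7 write a[5]=9, slow++,fast++
slow=5 fast=8: a[fast]=11≠a[slow]=9 write a[6]=11, slow++,fast++
slow=6 fast=9: a[fast]=13≠a[slow]=11 write a[7]=13, slow++,fast++
slow=7 fast=10: a[fast]=14≠a[slow]=13 write a[8]=14, slow++,fast++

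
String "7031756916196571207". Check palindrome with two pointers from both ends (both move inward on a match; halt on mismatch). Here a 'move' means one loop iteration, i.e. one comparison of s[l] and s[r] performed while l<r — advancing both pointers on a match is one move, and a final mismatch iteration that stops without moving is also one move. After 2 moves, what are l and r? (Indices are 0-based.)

l=2, r=16

l=0 r=18: '7'=='7', l++,r--
l=1 r=17: '0'=='0', l++,r--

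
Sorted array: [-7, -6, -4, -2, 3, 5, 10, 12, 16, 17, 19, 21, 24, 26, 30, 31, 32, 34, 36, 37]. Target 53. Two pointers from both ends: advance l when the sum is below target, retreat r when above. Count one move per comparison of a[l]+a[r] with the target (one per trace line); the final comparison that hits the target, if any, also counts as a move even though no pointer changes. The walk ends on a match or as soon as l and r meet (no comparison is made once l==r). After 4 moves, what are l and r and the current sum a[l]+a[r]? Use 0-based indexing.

l=0 r=19: -7+37=30 <53, l++
l=1 r=19: -6+37=31 <53, l++
l=2 r=19: -4+37=33 <53, l++
l=3 r=19: -2+37=35 <53, l++

l=4, r=19, sum=40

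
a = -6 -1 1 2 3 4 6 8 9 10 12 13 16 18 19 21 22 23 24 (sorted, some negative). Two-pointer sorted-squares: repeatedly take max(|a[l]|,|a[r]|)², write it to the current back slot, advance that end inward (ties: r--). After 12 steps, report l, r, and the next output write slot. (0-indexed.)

[0,18] |-6|<=|24| out[18]=576 → r--
[0,17] |-6|<=|23| out[17]=529 → r--
[0,16] |-6|<=|22| out[16]=484 → r--
[0,15] |-6|<=|21| out[15]=441 → r--
[0,14] |-6|<=|19| out[14]=361 → r--
[0,13] |-6|<=|18| out[13]=324 → r--
[0,12] |-6|<=|16| out[12]=256 → r--
[0,11] |-6|<=|13| out[11]=169 → r--
[0,10] |-6|<=|12| out[10]=144 → r--
[0,9] |-6|<=|10| out[9]=100 → r--
[0,8] |-6|<=|9| out[8]=81 → r--
[0,7] |-6|<=|8| out[7]=64 → r--

l=0, r=6, next write slot=6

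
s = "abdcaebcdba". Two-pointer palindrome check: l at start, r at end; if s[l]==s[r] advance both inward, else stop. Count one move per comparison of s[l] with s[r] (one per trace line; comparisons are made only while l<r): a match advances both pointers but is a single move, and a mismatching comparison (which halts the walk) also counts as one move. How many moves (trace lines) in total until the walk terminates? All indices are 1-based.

[1,11] 'a'=='a' → l++,r--
[2,10] 'b'=='b' → l++,r--
[3,9] 'd'=='d' → l++,r--
[4,8] 'c'=='c' → l++,r--
[5,7] 'a'!='b' → stop

5 moves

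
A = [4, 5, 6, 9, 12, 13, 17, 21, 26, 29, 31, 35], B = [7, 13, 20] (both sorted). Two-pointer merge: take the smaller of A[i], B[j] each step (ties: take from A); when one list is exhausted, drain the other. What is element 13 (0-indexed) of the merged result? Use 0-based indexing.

merged[13] = 31

[i=0,j=0] A[i]=4<=B[j]=7 take 4 → i++
[i=1,j=0] A[i]=5<=B[j]=7 take 5 → i++
[i=2,j=0] A[i]=6<=B[j]=7 take 6 → i++
[i=3,j=0] A[i]=9>B[j]=7 take 7 → j++
[i=3,j=1] A[i]=9<=B[j]=13 take 9 → i++
[i=4,j=1] A[i]=12<=B[j]=13 take 12 → i++
[i=5,j=1] A[i]=13<=B[j]=13 take 13 → i++
[i=6,j=1] A[i]=17>B[j]=13 take 13 → j++
[i=6,j=2] A[i]=17<=B[j]=20 take 17 → i++
[i=7,j=2] A[i]=21>B[j]=20 take 20 → j++
[i=7,j=3] B done, take A[i]=21 → i++
[i=8,j=3] B done, take A[i]=26 → i++
[i=9,j=3] B done, take A[i]=29 → i++
[i=10,j=3] B done, take A[i]=31 → i++
[i=11,j=3] B done, take A[i]=35 → i++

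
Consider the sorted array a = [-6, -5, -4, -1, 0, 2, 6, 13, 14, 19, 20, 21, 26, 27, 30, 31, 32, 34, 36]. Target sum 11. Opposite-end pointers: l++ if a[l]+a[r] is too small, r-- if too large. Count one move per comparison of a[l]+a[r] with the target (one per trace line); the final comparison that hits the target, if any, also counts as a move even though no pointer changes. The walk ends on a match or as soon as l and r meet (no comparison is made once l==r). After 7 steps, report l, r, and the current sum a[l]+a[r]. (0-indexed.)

l=0 r=18: -6+36=30 >11, r--
l=0 r=17: -6+34=28 >11, r--
l=0 r=16: -6+32=26 >11, r--
l=0 r=15: -6+31=25 >11, r--
l=0 r=14: -6+30=24 >11, r--
l=0 r=13: -6+27=21 >11, r--
l=0 r=12: -6+26=20 >11, r--

l=0, r=11, sum=15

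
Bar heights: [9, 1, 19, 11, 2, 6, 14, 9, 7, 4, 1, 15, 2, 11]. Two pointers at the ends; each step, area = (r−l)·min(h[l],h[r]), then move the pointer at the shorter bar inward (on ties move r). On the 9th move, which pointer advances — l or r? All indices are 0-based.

r

l=0 r=13: min(9,11)*13=117 best=117 *, l++
l=1 r=13: min(1,11)*12=12 best=117, l++
l=2 r=13: min(19,11)*11=121 best=121 *, r--
l=2 r=12: min(19,2)*10=20 best=121, r--
l=2 r=11: min(19,15)*9=135 best=135 *, r--
l=2 r=10: min(19,1)*8=8 best=135, r--
l=2 r=9: min(19,4)*7=28 best=135, r--
l=2 r=8: min(19,7)*6=42 best=135, r--
l=2 r=7: min(19,9)*5=45 best=135, r--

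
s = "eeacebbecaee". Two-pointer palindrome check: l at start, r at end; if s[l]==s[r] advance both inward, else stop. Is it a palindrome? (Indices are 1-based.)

l=1 r=12: 'e'=='e', l++,r--
l=2 r=11: 'e'=='e', l++,r--
l=3 r=10: 'a'=='a', l++,r--
l=4 r=9: 'c'=='c', l++,r--
l=5 r=8: 'e'=='e', l++,r--
l=6 r=7: 'b'=='b', l++,r--

palindrome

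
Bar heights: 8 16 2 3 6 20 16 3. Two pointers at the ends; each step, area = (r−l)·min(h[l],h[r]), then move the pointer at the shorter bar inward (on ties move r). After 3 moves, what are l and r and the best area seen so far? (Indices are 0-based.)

l=1, r=5, best area=80

[0,7] min(8,3)*7=21 best=21 * → r--
[0,6] min(8,16)*6=48 best=48 * → l++
[1,6] min(16,16)*5=80 best=80 * → r--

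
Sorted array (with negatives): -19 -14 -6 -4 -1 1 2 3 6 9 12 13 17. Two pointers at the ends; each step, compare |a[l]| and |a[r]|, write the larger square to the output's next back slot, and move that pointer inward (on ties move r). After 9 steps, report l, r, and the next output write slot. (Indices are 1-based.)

[1,13] |-19|>|17| out[13]=361 → l++
[2,13] |-14|<=|17| out[12]=289 → r--
[2,12] |-14|>|13| out[11]=196 → l++
[3,12] |-6|<=|13| out[10]=169 → r--
[3,11] |-6|<=|12| out[9]=144 → r--
[3,10] |-6|<=|9| out[8]=81 → r--
[3,9] |-6|<=|6| out[7]=36 → r--
[3,8] |-6|>|3| out[6]=36 → l++
[4,8] |-4|>|3| out[5]=16 → l++

l=5, r=8, next write slot=4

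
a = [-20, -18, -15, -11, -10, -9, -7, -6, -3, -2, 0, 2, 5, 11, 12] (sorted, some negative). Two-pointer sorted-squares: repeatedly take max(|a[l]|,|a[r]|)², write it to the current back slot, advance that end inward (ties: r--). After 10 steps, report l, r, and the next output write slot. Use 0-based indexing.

[0,14] |-20|>|12| out[14]=400 → l++
[1,14] |-18|>|12| out[13]=324 → l++
[2,14] |-15|>|12| out[12]=225 → l++
[3,14] |-11|<=|12| out[11]=144 → r--
[3,13] |-11|<=|11| out[10]=121 → r--
[3,12] |-11|>|5| out[9]=121 → l++
[4,12] |-10|>|5| out[8]=100 → l++
[5,12] |-9|>|5| out[7]=81 → l++
[6,12] |-7|>|5| out[6]=49 → l++
[7,12] |-6|>|5| out[5]=36 → l++

l=8, r=12, next write slot=4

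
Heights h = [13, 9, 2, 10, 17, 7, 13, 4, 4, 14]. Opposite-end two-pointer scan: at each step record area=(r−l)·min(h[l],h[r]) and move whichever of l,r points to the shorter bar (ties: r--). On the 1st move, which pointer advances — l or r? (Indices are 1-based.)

l

l=1 r=10: min(13,14)*9=117 best=117 *, l++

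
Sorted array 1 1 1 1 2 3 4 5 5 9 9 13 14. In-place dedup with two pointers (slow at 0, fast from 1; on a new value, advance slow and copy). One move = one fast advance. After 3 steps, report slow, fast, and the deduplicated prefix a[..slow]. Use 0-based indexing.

slow=0, fast=4, prefix=[1]

slow=0 fast=1: a[fast]=1=a[slow] dup, fast++
slow=0 fast=2: a[fast]=1=a[slow] dup, fast++
slow=0 fast=3: a[fast]=1=a[slow] dup, fast++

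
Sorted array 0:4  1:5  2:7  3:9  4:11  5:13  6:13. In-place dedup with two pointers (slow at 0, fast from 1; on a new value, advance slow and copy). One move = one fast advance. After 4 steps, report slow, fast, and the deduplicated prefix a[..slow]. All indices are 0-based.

(s=0,f=1) a[fast]=5≠a[slow]=4 write a[1]=5 → slow++,fast++
(s=1,f=2) a[fast]=7≠a[slow]=5 write a[2]=7 → slow++,fast++
(s=2,f=3) a[fast]=9≠a[slow]=7 write a[3]=9 → slow++,fast++
(s=3,f=4) a[fast]=11≠a[slow]=9 write a[4]=11 → slow++,fast++

slow=4, fast=5, prefix=[4, 5, 7, 9, 11]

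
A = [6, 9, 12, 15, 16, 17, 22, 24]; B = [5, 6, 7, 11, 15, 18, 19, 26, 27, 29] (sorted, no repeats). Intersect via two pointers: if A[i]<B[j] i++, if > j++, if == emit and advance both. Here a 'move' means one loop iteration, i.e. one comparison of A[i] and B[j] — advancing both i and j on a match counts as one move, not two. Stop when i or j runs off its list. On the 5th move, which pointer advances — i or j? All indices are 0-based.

i=0 j=0: 6>5, j++
i=0 j=1: 6==6 emit, i++,j++
i=1 j=2: 9>7, j++
i=1 j=3: 9<11, i++
i=2 j=3: 12>11, j++

j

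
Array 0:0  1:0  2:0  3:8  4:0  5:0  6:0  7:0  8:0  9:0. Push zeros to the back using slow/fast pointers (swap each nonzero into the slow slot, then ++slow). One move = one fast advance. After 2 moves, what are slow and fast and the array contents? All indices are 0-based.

slow=0, fast=2, a=[0, 0, 0, 8, 0, 0, 0, 0, 0, 0]

(s=0,f=0) a[fast]=0 → fast++
(s=0,f=1) a[fast]=0 → fast++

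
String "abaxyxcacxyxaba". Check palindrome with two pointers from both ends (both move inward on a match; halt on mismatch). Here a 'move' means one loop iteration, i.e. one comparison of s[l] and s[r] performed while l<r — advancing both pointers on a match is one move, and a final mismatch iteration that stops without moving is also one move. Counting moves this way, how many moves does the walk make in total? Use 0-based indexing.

7 moves

l=0 r=14: 'a'=='a', l++,r--
l=1 r=13: 'b'=='b', l++,r--
l=2 r=12: 'a'=='a', l++,r--
l=3 r=11: 'x'=='x', l++,r--
l=4 r=10: 'y'=='y', l++,r--
l=5 r=9: 'x'=='x', l++,r--
l=6 r=8: 'c'=='c', l++,r--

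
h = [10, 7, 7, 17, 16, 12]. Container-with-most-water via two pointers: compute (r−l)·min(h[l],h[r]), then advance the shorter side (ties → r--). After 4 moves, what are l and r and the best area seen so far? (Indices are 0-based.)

l=0 r=5: min(10,12)*5=50 best=50 *, l++
l=1 r=5: min(7,12)*4=28 best=50, l++
l=2 r=5: min(7,12)*3=21 best=50, l++
l=3 r=5: min(17,12)*2=24 best=50, r--

l=3, r=4, best area=50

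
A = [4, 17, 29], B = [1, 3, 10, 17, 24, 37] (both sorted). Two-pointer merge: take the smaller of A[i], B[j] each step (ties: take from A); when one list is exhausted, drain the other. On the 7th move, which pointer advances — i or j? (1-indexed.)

[i=1,j=1] A[i]=4>B[j]=1 take 1 → j++
[i=1,j=2] A[i]=4>B[j]=3 take 3 → j++
[i=1,j=3] A[i]=4<=B[j]=10 take 4 → i++
[i=2,j=3] A[i]=17>B[j]=10 take 10 → j++
[i=2,j=4] A[i]=17<=B[j]=17 take 17 → i++
[i=3,j=4] A[i]=29>B[j]=17 take 17 → j++
[i=3,j=5] A[i]=29>B[j]=24 take 24 → j++

j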